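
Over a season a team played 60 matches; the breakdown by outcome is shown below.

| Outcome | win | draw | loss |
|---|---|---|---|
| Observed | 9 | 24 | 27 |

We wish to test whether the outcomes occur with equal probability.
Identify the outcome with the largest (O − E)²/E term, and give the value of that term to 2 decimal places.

Expected count for each of the 3 categories: 60/3 = 20.
win: (9 − 20)²/20 = 121/20 = 6.050
draw: (24 − 20)²/20 = 16/20 = 0.800
loss: (27 − 20)²/20 = 49/20 = 2.450
The largest term is for win: 6.05.

win, 6.05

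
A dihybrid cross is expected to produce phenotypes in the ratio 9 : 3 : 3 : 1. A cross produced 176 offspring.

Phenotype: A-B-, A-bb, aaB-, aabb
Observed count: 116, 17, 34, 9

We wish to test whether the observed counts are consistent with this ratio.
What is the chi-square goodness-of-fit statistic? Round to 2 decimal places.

Ratio total = 16. Expected counts: 176×9/16 = 99, 176×3/16 = 33, 176×3/16 = 33, 176×1/16 = 11.
χ² = (116−99)²/99 + (17−33)²/33 + (34−33)²/33 + (9−11)²/11
   = 2.919 + 7.758 + 0.030 + 0.364
Sum = 11.07

11.07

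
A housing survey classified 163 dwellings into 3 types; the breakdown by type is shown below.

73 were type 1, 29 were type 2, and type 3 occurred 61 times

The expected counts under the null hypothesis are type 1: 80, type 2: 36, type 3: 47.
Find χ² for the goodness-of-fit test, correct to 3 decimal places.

cat         O        E   (O−E)²/E
type 1     73       80     0.6125
type 2     29       36     1.3611
type 3     61       47     4.1702
Sum = 6.144

6.144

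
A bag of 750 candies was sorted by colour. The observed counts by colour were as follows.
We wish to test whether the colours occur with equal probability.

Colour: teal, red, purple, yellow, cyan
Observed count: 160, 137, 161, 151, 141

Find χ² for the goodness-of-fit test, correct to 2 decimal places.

Expected count for each of the 5 categories: 750/5 = 150.
cat         O        E   (O−E)²/E
teal      160      150      0.667
red       137      150      1.127
purple    161      150      0.807
yellow    151      150      0.007
cyan      141      150      0.540
Sum = 3.15

3.15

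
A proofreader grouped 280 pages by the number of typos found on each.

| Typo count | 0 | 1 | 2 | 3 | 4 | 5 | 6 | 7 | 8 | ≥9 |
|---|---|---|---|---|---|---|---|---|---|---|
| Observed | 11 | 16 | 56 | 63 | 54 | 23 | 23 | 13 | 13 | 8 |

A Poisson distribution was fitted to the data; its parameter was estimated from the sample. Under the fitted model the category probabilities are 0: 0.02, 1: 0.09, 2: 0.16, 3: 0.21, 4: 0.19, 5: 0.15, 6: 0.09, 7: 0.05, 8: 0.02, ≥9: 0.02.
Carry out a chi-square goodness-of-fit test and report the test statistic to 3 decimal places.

31.344

Expected counts E_i = n·p_i: 280×0.02 = 5.6, 280×0.09 = 25.2, 280×0.16 = 44.8, 280×0.21 = 58.8, 280×0.19 = 53.2, 280×0.15 = 42, 280×0.09 = 25.2, 280×0.05 = 14, 280×0.02 = 5.6, 280×0.02 = 5.6.
χ² = (11−5.6)²/5.6 + (16−25.2)²/25.2 + (56−44.8)²/44.8 + (63−58.8)²/58.8 + (54−53.2)²/53.2 + (23−42)²/42 + (23−25.2)²/25.2 + (13−14)²/14 + (13−5.6)²/5.6 + (8−5.6)²/5.6
   = 5.2071 + 3.3587 + 2.8000 + 0.3000 + 0.0120 + 8.5952 + 0.1921 + 0.0714 + 9.7786 + 1.0286
Sum = 31.344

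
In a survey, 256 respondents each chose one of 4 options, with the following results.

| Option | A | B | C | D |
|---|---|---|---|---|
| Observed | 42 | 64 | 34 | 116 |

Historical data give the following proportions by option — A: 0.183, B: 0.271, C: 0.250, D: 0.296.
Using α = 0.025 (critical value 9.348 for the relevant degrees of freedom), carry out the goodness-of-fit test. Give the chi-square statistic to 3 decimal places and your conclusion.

Expected counts E_i = n·p_i: 256×0.183 = 46.848, 256×0.271 = 69.376, 256×0.250 = 64, 256×0.296 = 75.776.
χ² = (42−46.848)²/46.848 + (64−69.376)²/69.376 + (34−64)²/64 + (116−75.776)²/75.776
   = 0.5017 + 0.4166 + 14.0625 + 21.3520
Sum = 36.333
df = 3. Since 36.333 > 9.348, we reject H₀.

36.333; reject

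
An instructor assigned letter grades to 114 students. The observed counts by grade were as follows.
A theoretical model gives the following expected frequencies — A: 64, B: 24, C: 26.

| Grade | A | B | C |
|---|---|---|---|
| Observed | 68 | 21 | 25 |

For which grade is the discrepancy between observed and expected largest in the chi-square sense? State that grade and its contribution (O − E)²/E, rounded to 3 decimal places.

B, 0.375

χ² = (68−64)²/64 + (21−24)²/24 + (25−26)²/26
   = 0.2500 + 0.3750 + 0.0385
The largest term is for B: 0.375.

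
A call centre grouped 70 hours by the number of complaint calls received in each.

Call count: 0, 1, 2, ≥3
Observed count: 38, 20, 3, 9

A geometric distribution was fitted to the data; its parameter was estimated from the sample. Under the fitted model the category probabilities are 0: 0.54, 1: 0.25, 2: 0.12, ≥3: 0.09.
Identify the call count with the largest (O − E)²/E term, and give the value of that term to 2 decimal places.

2, 3.47

Expected counts E_i = n·p_i: 70×0.54 = 37.8, 70×0.25 = 17.5, 70×0.12 = 8.4, 70×0.09 = 6.3.
cat         O        E   (O−E)²/E
0          38     37.8      0.001
1          20     17.5      0.357
2           3      8.4      3.471
≥3          9      6.3      1.157
The largest term is for 2: 3.47.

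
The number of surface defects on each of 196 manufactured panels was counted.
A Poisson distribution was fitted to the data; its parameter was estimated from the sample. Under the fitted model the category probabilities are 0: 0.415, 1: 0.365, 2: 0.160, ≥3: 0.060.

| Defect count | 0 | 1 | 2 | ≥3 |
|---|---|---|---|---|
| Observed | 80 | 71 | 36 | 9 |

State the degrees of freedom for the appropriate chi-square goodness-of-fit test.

There are k = 4 categories and 1 parameter estimated from the data, so df = 4 − 1 − 1 = 2.

2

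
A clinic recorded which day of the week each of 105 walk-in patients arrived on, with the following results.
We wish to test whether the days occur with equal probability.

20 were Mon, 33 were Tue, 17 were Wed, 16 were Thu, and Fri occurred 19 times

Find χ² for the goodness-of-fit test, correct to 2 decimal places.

Under H₀ each category has probability 1/5, so each expected count is 105/5 = 21.
cat         O        E   (O−E)²/E
Mon        20       21      0.048
Tue        33       21      6.857
Wed        17       21      0.762
Thu        16       21      1.190
Fri        19       21      0.190
Sum = 9.05

9.05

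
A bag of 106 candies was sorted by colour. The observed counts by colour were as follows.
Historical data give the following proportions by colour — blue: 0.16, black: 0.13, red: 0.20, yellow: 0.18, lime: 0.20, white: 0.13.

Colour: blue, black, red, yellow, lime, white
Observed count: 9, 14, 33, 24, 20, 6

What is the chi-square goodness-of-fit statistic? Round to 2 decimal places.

Expected counts E_i = n·p_i: 106×0.16 = 16.96, 106×0.13 = 13.78, 106×0.20 = 21.2, 106×0.18 = 19.08, 106×0.20 = 21.2, 106×0.13 = 13.78.
blue: (9 − 16.96)²/16.96 = 63.3616/16.96 = 3.736
black: (14 − 13.78)²/13.78 = 0.0484/13.78 = 0.004
red: (33 − 21.2)²/21.2 = 139.24/21.2 = 6.568
yellow: (24 − 19.08)²/19.08 = 24.2064/19.08 = 1.269
lime: (20 − 21.2)²/21.2 = 1.44/21.2 = 0.068
white: (6 − 13.78)²/13.78 = 60.5284/13.78 = 4.392
Sum = 16.04

16.04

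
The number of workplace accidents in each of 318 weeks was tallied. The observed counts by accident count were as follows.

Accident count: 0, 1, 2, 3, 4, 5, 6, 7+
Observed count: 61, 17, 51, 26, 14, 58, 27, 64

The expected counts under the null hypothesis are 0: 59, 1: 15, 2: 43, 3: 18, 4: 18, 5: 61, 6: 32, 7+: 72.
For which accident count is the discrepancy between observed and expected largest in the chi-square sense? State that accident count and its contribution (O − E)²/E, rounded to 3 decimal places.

cat         O        E   (O−E)²/E
0          61       59     0.0678
1          17       15     0.2667
2          51       43     1.4884
3          26       18     3.5556
4          14       18     0.8889
5          58       61     0.1475
6          27       32     0.7813
7+         64       72     0.8889
The largest term is for 3: 3.556.

3, 3.556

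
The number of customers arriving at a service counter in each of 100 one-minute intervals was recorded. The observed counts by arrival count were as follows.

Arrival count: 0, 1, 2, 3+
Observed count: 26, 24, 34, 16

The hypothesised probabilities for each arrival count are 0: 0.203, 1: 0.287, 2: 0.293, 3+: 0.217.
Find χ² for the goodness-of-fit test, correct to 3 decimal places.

4.621

Expected counts E_i = n·p_i: 100×0.203 = 20.3, 100×0.287 = 28.7, 100×0.293 = 29.3, 100×0.217 = 21.7.
0: (26 − 20.3)²/20.3 = 32.49/20.3 = 1.6005
1: (24 − 28.7)²/28.7 = 22.09/28.7 = 0.7697
2: (34 − 29.3)²/29.3 = 22.09/29.3 = 0.7539
3+: (16 − 21.7)²/21.7 = 32.49/21.7 = 1.4972
Sum = 4.621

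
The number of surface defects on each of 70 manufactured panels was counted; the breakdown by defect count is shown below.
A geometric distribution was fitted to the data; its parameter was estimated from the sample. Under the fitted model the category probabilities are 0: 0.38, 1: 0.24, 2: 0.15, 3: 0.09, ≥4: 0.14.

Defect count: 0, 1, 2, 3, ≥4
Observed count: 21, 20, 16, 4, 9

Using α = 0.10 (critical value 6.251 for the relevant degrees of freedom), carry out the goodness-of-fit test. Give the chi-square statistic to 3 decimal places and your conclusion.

Expected counts E_i = n·p_i: 70×0.38 = 26.6, 70×0.24 = 16.8, 70×0.15 = 10.5, 70×0.09 = 6.3, 70×0.14 = 9.8.
0: (21 − 26.6)²/26.6 = 31.36/26.6 = 1.1789
1: (20 − 16.8)²/16.8 = 10.24/16.8 = 0.6095
2: (16 − 10.5)²/10.5 = 30.25/10.5 = 2.8810
3: (4 − 6.3)²/6.3 = 5.29/6.3 = 0.8397
≥4: (9 − 9.8)²/9.8 = 0.64/9.8 = 0.0653
Sum = 5.574
df = 3. Since 5.574 < 6.251, we do not reject H₀.

5.574; do not reject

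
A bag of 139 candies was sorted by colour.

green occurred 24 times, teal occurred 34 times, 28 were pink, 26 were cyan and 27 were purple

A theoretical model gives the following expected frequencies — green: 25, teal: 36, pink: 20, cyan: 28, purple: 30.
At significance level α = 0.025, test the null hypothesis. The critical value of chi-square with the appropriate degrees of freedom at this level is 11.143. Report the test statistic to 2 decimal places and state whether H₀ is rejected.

χ² = (24−25)²/25 + (34−36)²/36 + (28−20)²/20 + (26−28)²/28 + (27−30)²/30
   = 0.040 + 0.111 + 3.200 + 0.143 + 0.300
Sum = 3.79
df = 4. Since 3.79 < 11.143, we do not reject H₀.

3.79; do not reject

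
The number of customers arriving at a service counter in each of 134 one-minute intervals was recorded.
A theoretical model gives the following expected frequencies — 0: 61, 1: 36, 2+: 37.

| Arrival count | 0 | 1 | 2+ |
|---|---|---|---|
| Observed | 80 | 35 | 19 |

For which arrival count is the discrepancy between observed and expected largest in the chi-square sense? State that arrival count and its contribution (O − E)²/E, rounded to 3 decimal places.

2+, 8.757

0: (80 − 61)²/61 = 361/61 = 5.9180
1: (35 − 36)²/36 = 1/36 = 0.0278
2+: (19 − 37)²/37 = 324/37 = 8.7568
The largest term is for 2+: 8.757.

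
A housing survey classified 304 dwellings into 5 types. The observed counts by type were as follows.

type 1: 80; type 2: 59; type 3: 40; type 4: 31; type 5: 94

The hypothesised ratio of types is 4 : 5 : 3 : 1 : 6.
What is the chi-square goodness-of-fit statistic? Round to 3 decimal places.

24.950

Ratio total = 19. Expected counts: 304×4/19 = 64, 304×5/19 = 80, 304×3/19 = 48, 304×1/19 = 16, 304×6/19 = 96.
χ² = (80−64)²/64 + (59−80)²/80 + (40−48)²/48 + (31−16)²/16 + (94−96)²/96
   = 4.0000 + 5.5125 + 1.3333 + 14.0625 + 0.0417
Sum = 24.950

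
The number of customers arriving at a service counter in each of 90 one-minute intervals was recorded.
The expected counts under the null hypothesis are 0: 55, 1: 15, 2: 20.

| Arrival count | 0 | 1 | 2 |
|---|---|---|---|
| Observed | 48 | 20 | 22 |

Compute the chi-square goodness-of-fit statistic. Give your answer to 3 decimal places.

2.758

cat         O        E   (O−E)²/E
0          48       55     0.8909
1          20       15     1.6667
2          22       20     0.2000
Sum = 2.758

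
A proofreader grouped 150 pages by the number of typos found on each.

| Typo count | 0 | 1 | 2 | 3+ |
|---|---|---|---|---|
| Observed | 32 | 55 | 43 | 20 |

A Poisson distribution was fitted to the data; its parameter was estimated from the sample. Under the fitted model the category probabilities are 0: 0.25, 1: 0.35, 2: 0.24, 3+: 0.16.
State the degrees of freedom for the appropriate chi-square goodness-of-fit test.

There are k = 4 categories and 1 parameter estimated from the data, so df = 4 − 1 − 1 = 2.

2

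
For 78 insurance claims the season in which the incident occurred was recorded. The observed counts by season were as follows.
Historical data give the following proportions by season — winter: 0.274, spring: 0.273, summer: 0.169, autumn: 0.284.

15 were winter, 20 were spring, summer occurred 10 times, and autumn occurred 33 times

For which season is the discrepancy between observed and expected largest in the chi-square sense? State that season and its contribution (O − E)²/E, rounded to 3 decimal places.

Expected counts E_i = n·p_i: 78×0.274 = 21.372, 78×0.273 = 21.294, 78×0.169 = 13.182, 78×0.284 = 22.152.
winter: (15 − 21.372)²/21.372 = 40.602384/21.372 = 1.8998
spring: (20 − 21.294)²/21.294 = 1.674436/21.294 = 0.0786
summer: (10 − 13.182)²/13.182 = 10.125124/13.182 = 0.7681
autumn: (33 − 22.152)²/22.152 = 117.679104/22.152 = 5.3123
The largest term is for autumn: 5.312.

autumn, 5.312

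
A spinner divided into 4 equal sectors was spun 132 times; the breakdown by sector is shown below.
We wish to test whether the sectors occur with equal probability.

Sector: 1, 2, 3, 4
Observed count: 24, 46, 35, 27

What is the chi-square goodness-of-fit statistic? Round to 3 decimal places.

Expected count for each of the 4 categories: 132/4 = 33.
cat         O        E   (O−E)²/E
1          24       33     2.4545
2          46       33     5.1212
3          35       33     0.1212
4          27       33     1.0909
Sum = 8.788

8.788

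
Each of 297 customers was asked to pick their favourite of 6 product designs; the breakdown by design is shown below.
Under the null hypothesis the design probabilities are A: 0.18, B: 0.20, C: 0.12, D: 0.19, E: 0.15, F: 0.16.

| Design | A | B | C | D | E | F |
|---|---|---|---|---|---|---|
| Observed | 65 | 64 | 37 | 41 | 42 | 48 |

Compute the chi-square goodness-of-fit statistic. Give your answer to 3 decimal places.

Expected counts E_i = n·p_i: 297×0.18 = 53.46, 297×0.20 = 59.4, 297×0.12 = 35.64, 297×0.19 = 56.43, 297×0.15 = 44.55, 297×0.16 = 47.52.
cat         O        E   (O−E)²/E
A          65    53.46     2.4911
B          64     59.4     0.3562
C          37    35.64     0.0519
D          41    56.43     4.2191
E          42    44.55     0.1460
F          48    47.52     0.0048
Sum = 7.269

7.269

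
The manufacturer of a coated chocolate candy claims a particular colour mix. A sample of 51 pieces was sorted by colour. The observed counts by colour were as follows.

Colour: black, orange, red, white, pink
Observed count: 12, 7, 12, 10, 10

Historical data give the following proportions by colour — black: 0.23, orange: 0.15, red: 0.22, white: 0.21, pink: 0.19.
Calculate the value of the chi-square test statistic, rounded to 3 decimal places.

0.173

Expected counts E_i = n·p_i: 51×0.23 = 11.73, 51×0.15 = 7.65, 51×0.22 = 11.22, 51×0.21 = 10.71, 51×0.19 = 9.69.
χ² = (12−11.73)²/11.73 + (7−7.65)²/7.65 + (12−11.22)²/11.22 + (10−10.71)²/10.71 + (10−9.69)²/9.69
   = 0.0062 + 0.0552 + 0.0542 + 0.0471 + 0.0099
Sum = 0.173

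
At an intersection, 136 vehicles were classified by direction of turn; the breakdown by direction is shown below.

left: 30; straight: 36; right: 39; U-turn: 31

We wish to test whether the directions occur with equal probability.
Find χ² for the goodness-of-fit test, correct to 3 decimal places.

1.588

Expected count for each of the 4 categories: 136/4 = 34.
cat           O        E   (O−E)²/E
left         30       34     0.4706
straight     36       34     0.1176
right        39       34     0.7353
U-turn       31       34     0.2647
Sum = 1.588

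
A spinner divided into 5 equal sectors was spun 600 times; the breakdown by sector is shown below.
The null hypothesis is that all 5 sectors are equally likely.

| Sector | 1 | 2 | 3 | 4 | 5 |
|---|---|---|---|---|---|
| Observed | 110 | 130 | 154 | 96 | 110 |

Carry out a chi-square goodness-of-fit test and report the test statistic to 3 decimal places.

16.933

Under H₀ each category has probability 1/5, so each expected count is 600/5 = 120.
cat         O        E   (O−E)²/E
1         110      120     0.8333
2         130      120     0.8333
3         154      120     9.6333
4          96      120     4.8000
5         110      120     0.8333
Sum = 16.933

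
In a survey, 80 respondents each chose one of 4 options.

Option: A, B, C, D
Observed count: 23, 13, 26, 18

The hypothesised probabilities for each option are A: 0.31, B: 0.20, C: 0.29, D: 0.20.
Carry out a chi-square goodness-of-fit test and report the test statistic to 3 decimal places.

1.281

Expected counts E_i = n·p_i: 80×0.31 = 24.8, 80×0.20 = 16, 80×0.29 = 23.2, 80×0.20 = 16.
χ² = (23−24.8)²/24.8 + (13−16)²/16 + (26−23.2)²/23.2 + (18−16)²/16
   = 0.1306 + 0.5625 + 0.3379 + 0.2500
Sum = 1.281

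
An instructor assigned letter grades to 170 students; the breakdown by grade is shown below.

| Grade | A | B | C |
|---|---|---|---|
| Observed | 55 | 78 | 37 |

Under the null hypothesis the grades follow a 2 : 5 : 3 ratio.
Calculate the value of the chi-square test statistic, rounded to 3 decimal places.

17.390

Ratio total = 10. Expected counts: 170×2/10 = 34, 170×5/10 = 85, 170×3/10 = 51.
cat         O        E   (O−E)²/E
A          55       34    12.9706
B          78       85     0.5765
C          37       51     3.8431
Sum = 17.390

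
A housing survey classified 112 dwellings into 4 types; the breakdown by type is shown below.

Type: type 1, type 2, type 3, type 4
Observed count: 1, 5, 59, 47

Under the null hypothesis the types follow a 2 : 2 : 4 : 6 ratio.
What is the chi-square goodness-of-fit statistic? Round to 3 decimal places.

44.427

Ratio total = 14. Expected counts: 112×2/14 = 16, 112×2/14 = 16, 112×4/14 = 32, 112×6/14 = 48.
type 1: (1 − 16)²/16 = 225/16 = 14.0625
type 2: (5 − 16)²/16 = 121/16 = 7.5625
type 3: (59 − 32)²/32 = 729/32 = 22.7813
type 4: (47 − 48)²/48 = 1/48 = 0.0208
Sum = 44.427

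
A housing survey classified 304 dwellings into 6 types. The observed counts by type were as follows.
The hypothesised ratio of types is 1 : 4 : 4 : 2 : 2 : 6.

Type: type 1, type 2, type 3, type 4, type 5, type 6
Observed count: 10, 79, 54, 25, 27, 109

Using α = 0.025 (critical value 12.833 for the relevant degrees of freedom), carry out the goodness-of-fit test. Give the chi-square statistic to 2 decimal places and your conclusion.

11.40; do not reject

Ratio total = 19. Expected counts: 304×1/19 = 16, 304×4/19 = 64, 304×4/19 = 64, 304×2/19 = 32, 304×2/19 = 32, 304×6/19 = 96.
χ² = (10−16)²/16 + (79−64)²/64 + (54−64)²/64 + (25−32)²/32 + (27−32)²/32 + (109−96)²/96
   = 2.250 + 3.516 + 1.563 + 1.531 + 0.781 + 1.760
Sum = 11.40
df = 5. Since 11.40 < 12.833, we do not reject H₀.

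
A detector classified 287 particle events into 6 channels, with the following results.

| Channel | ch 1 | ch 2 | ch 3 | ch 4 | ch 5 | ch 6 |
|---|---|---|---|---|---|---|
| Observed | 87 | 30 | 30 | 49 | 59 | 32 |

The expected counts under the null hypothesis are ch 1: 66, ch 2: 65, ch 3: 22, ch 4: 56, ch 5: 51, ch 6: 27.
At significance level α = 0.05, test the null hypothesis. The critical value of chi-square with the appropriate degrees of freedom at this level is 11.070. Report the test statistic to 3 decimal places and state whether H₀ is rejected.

31.493; reject

χ² = (87−66)²/66 + (30−65)²/65 + (30−22)²/22 + (49−56)²/56 + (59−51)²/51 + (32−27)²/27
   = 6.6818 + 18.8462 + 2.9091 + 0.8750 + 1.2549 + 0.9259
Sum = 31.493
df = 5. Since 31.493 > 11.070, we reject H₀.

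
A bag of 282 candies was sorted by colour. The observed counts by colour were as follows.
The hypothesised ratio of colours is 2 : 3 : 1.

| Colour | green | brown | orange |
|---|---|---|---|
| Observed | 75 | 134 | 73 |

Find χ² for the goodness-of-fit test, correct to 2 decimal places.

Ratio total = 6. Expected counts: 282×2/6 = 94, 282×3/6 = 141, 282×1/6 = 47.
green: (75 − 94)²/94 = 361/94 = 3.840
brown: (134 − 141)²/141 = 49/141 = 0.348
orange: (73 − 47)²/47 = 676/47 = 14.383
Sum = 18.57

18.57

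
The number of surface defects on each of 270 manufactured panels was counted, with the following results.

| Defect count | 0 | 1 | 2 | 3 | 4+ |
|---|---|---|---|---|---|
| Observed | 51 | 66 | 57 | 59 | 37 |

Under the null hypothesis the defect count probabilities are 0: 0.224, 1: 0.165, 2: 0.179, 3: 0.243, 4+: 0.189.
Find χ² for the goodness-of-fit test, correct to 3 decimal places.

17.892

Expected counts E_i = n·p_i: 270×0.224 = 60.48, 270×0.165 = 44.55, 270×0.179 = 48.33, 270×0.243 = 65.61, 270×0.189 = 51.03.
χ² = (51−60.48)²/60.48 + (66−44.55)²/44.55 + (57−48.33)²/48.33 + (59−65.61)²/65.61 + (37−51.03)²/51.03
   = 1.4860 + 10.3278 + 1.5553 + 0.6659 + 3.8574
Sum = 17.892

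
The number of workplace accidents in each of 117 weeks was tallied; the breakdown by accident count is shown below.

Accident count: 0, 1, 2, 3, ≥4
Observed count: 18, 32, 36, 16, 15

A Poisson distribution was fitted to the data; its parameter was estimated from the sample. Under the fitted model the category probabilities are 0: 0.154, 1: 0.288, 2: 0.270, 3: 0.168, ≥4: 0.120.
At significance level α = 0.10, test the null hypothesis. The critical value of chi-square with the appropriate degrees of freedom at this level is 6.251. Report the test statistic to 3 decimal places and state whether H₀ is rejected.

1.447; do not reject

Expected counts E_i = n·p_i: 117×0.154 = 18.018, 117×0.288 = 33.696, 117×0.270 = 31.59, 117×0.168 = 19.656, 117×0.120 = 14.04.
cat         O        E   (O−E)²/E
0          18   18.018     0.0000
1          32   33.696     0.0854
2          36    31.59     0.6156
3          16   19.656     0.6800
≥4         15    14.04     0.0656
Sum = 1.447
df = 3. Since 1.447 < 6.251, we do not reject H₀.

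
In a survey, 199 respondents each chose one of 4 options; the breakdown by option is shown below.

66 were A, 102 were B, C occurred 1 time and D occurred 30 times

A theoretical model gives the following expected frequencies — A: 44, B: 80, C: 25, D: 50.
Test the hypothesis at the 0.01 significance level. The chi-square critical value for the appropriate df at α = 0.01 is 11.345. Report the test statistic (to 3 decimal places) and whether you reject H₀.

A: (66 − 44)²/44 = 484/44 = 11.0000
B: (102 − 80)²/80 = 484/80 = 6.0500
C: (1 − 25)²/25 = 576/25 = 23.0400
D: (30 − 50)²/50 = 400/50 = 8.0000
Sum = 48.090
df = 3. Since 48.090 > 11.345, we reject H₀.

48.090; reject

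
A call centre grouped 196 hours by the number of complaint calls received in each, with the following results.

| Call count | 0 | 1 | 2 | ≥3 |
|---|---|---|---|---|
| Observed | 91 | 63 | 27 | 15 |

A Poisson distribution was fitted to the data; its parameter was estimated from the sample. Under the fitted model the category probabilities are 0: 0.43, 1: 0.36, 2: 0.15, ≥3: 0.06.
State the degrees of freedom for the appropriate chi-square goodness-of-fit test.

2

There are k = 4 categories and 1 parameter estimated from the data, so df = 4 − 1 − 1 = 2.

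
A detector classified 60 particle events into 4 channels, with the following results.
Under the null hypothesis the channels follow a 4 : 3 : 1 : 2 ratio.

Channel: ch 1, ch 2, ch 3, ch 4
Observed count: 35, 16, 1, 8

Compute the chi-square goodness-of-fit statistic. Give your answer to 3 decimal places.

10.764

Ratio total = 10. Expected counts: 60×4/10 = 24, 60×3/10 = 18, 60×1/10 = 6, 60×2/10 = 12.
χ² = (35−24)²/24 + (16−18)²/18 + (1−6)²/6 + (8−12)²/12
   = 5.0417 + 0.2222 + 4.1667 + 1.3333
Sum = 10.764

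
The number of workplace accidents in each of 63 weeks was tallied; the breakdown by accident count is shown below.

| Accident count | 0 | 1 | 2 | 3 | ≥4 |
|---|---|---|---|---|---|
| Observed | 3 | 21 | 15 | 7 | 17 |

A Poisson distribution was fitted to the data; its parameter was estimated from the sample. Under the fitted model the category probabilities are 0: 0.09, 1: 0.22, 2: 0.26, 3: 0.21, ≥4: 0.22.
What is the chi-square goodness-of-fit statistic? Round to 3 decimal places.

Expected counts E_i = n·p_i: 63×0.09 = 5.67, 63×0.22 = 13.86, 63×0.26 = 16.38, 63×0.21 = 13.23, 63×0.22 = 13.86.
0: (3 − 5.67)²/5.67 = 7.1289/5.67 = 1.2573
1: (21 − 13.86)²/13.86 = 50.9796/13.86 = 3.6782
2: (15 − 16.38)²/16.38 = 1.9044/16.38 = 0.1163
3: (7 − 13.23)²/13.23 = 38.8129/13.23 = 2.9337
≥4: (17 − 13.86)²/13.86 = 9.8596/13.86 = 0.7114
Sum = 8.697

8.697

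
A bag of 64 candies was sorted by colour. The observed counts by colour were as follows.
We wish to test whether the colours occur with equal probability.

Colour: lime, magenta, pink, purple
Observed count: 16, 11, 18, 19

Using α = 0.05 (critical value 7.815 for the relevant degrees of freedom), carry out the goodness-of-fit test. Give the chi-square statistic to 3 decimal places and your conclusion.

2.375; do not reject

Under H₀ each category has probability 1/4, so each expected count is 64/4 = 16.
lime: (16 − 16)²/16 = 0/16 = 0.0000
magenta: (11 − 16)²/16 = 25/16 = 1.5625
pink: (18 − 16)²/16 = 4/16 = 0.2500
purple: (19 − 16)²/16 = 9/16 = 0.5625
Sum = 2.375
df = 3. Since 2.375 < 7.815, we do not reject H₀.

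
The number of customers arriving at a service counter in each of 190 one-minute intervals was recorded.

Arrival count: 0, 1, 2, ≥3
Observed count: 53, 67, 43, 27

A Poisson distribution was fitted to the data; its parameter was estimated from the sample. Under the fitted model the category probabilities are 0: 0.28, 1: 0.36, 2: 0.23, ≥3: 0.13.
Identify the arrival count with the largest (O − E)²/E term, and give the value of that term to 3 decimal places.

Expected counts E_i = n·p_i: 190×0.28 = 53.2, 190×0.36 = 68.4, 190×0.23 = 43.7, 190×0.13 = 24.7.
cat         O        E   (O−E)²/E
0          53     53.2     0.0008
1          67     68.4     0.0287
2          43     43.7     0.0112
≥3         27     24.7     0.2142
The largest term is for ≥3: 0.214.

≥3, 0.214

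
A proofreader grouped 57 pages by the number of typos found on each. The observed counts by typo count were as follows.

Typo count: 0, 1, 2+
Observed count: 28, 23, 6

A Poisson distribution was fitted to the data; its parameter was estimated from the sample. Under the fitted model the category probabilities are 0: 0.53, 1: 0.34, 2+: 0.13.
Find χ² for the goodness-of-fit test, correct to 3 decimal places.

Expected counts E_i = n·p_i: 57×0.53 = 30.21, 57×0.34 = 19.38, 57×0.13 = 7.41.
cat         O        E   (O−E)²/E
0          28    30.21     0.1617
1          23    19.38     0.6762
2+          6     7.41     0.2683
Sum = 1.106

1.106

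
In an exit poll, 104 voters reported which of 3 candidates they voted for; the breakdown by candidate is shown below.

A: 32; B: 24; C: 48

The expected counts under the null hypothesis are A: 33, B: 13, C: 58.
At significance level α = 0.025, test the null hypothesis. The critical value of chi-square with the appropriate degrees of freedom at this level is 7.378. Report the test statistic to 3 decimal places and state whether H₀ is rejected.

A: (32 − 33)²/33 = 1/33 = 0.0303
B: (24 − 13)²/13 = 121/13 = 9.3077
C: (48 − 58)²/58 = 100/58 = 1.7241
Sum = 11.062
df = 2. Since 11.062 > 7.378, we reject H₀.

11.062; reject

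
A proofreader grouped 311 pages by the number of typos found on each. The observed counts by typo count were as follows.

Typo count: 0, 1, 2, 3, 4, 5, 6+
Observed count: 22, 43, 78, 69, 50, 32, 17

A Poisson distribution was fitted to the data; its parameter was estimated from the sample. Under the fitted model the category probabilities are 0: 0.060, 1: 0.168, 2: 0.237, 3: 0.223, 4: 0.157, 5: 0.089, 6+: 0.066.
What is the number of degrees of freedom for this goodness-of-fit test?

There are k = 7 categories and 1 parameter estimated from the data, so df = 7 − 1 − 1 = 5.

5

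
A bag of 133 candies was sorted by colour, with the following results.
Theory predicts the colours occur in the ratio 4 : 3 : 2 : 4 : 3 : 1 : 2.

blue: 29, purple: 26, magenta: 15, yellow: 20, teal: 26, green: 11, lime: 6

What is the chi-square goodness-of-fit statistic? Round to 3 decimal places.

Ratio total = 19. Expected counts: 133×4/19 = 28, 133×3/19 = 21, 133×2/19 = 14, 133×4/19 = 28, 133×3/19 = 21, 133×1/19 = 7, 133×2/19 = 14.
blue: (29 − 28)²/28 = 1/28 = 0.0357
purple: (26 − 21)²/21 = 25/21 = 1.1905
magenta: (15 − 14)²/14 = 1/14 = 0.0714
yellow: (20 − 28)²/28 = 64/28 = 2.2857
teal: (26 − 21)²/21 = 25/21 = 1.1905
green: (11 − 7)²/7 = 16/7 = 2.2857
lime: (6 − 14)²/14 = 64/14 = 4.5714
Sum = 11.631

11.631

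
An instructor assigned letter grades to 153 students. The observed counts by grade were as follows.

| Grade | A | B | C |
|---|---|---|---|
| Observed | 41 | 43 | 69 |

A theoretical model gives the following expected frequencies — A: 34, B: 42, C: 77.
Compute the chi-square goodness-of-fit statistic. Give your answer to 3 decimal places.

2.296

cat         O        E   (O−E)²/E
A          41       34     1.4412
B          43       42     0.0238
C          69       77     0.8312
Sum = 2.296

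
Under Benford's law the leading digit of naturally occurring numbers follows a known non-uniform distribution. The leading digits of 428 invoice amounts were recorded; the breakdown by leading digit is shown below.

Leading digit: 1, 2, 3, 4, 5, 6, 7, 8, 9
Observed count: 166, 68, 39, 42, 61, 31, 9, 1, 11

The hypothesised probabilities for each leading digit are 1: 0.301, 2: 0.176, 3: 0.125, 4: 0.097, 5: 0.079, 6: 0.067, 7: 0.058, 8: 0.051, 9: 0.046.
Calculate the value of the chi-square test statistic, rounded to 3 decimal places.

Expected counts E_i = n·p_i: 428×0.301 = 128.828, 428×0.176 = 75.328, 428×0.125 = 53.5, 428×0.097 = 41.516, 428×0.079 = 33.812, 428×0.067 = 28.676, 428×0.058 = 24.824, 428×0.051 = 21.828, 428×0.046 = 19.688.
χ² = (166−128.828)²/128.828 + (68−75.328)²/75.328 + (39−53.5)²/53.5 + (42−41.516)²/41.516 + (61−33.812)²/33.812 + (31−28.676)²/28.676 + (9−24.824)²/24.824 + (1−21.828)²/21.828 + (11−19.688)²/19.688
   = 10.7256 + 0.7129 + 3.9299 + 0.0056 + 21.8617 + 0.1883 + 10.0870 + 19.8738 + 3.8339
Sum = 71.219

71.219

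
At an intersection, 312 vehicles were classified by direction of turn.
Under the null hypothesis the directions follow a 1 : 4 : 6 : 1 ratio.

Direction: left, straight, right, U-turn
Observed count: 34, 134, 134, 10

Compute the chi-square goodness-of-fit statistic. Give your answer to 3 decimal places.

24.064

Ratio total = 12. Expected counts: 312×1/12 = 26, 312×4/12 = 104, 312×6/12 = 156, 312×1/12 = 26.
left: (34 − 26)²/26 = 64/26 = 2.4615
straight: (134 − 104)²/104 = 900/104 = 8.6538
right: (134 − 156)²/156 = 484/156 = 3.1026
U-turn: (10 − 26)²/26 = 256/26 = 9.8462
Sum = 24.064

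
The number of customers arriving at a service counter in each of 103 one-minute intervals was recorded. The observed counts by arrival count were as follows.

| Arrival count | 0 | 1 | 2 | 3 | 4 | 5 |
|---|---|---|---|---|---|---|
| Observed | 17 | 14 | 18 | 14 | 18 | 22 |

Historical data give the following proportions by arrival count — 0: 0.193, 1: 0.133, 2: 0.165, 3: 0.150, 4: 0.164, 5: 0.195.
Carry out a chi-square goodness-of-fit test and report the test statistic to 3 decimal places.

Expected counts E_i = n·p_i: 103×0.193 = 19.879, 103×0.133 = 13.699, 103×0.165 = 16.995, 103×0.150 = 15.45, 103×0.164 = 16.892, 103×0.195 = 20.085.
χ² = (17−19.879)²/19.879 + (14−13.699)²/13.699 + (18−16.995)²/16.995 + (14−15.45)²/15.45 + (18−16.892)²/16.892 + (22−20.085)²/20.085
   = 0.4170 + 0.0066 + 0.0594 + 0.1361 + 0.0727 + 0.1826
Sum = 0.874

0.874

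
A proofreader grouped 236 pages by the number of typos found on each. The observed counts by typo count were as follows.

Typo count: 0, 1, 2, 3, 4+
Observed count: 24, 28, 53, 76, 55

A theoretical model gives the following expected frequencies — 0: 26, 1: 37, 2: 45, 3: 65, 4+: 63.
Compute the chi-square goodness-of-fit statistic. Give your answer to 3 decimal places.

0: (24 − 26)²/26 = 4/26 = 0.1538
1: (28 − 37)²/37 = 81/37 = 2.1892
2: (53 − 45)²/45 = 64/45 = 1.4222
3: (76 − 65)²/65 = 121/65 = 1.8615
4+: (55 − 63)²/63 = 64/63 = 1.0159
Sum = 6.643

6.643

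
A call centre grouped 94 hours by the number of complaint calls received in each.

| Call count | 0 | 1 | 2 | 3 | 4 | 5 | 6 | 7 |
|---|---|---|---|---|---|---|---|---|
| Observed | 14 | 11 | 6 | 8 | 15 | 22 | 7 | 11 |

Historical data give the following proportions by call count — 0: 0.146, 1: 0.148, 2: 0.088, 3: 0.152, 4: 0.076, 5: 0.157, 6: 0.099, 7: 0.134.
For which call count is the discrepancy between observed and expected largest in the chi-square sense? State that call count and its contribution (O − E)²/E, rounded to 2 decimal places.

4, 8.64

Expected counts E_i = n·p_i: 94×0.146 = 13.724, 94×0.148 = 13.912, 94×0.088 = 8.272, 94×0.152 = 14.288, 94×0.076 = 7.144, 94×0.157 = 14.758, 94×0.099 = 9.306, 94×0.134 = 12.596.
cat         O        E   (O−E)²/E
0          14   13.724      0.006
1          11   13.912      0.610
2           6    8.272      0.624
3           8   14.288      2.767
4          15    7.144      8.639
5          22   14.758      3.554
6           7    9.306      0.571
7          11   12.596      0.202
The largest term is for 4: 8.64.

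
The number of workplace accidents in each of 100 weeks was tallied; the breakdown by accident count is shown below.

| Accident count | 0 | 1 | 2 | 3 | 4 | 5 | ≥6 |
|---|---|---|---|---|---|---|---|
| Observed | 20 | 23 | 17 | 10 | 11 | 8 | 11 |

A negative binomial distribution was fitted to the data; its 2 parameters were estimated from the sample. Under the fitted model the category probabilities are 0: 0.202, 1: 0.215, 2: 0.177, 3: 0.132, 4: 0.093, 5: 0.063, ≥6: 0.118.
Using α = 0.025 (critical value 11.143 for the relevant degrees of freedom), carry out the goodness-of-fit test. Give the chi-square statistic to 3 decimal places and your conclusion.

Expected counts E_i = n·p_i: 100×0.202 = 20.2, 100×0.215 = 21.5, 100×0.177 = 17.7, 100×0.132 = 13.2, 100×0.093 = 9.3, 100×0.063 = 6.3, 100×0.118 = 11.8.
0: (20 − 20.2)²/20.2 = 0.04/20.2 = 0.0020
1: (23 − 21.5)²/21.5 = 2.25/21.5 = 0.1047
2: (17 − 17.7)²/17.7 = 0.49/17.7 = 0.0277
3: (10 − 13.2)²/13.2 = 10.24/13.2 = 0.7758
4: (11 − 9.3)²/9.3 = 2.89/9.3 = 0.3108
5: (8 − 6.3)²/6.3 = 2.89/6.3 = 0.4587
≥6: (11 − 11.8)²/11.8 = 0.64/11.8 = 0.0542
Sum = 1.734
df = 4. Since 1.734 < 11.143, we do not reject H₀.

1.734; do not reject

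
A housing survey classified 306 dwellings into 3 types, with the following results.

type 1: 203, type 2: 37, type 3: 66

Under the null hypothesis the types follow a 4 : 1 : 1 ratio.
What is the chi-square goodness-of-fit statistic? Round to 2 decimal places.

8.26

Ratio total = 6. Expected counts: 306×4/6 = 204, 306×1/6 = 51, 306×1/6 = 51.
χ² = (203−204)²/204 + (37−51)²/51 + (66−51)²/51
   = 0.005 + 3.843 + 4.412
Sum = 8.26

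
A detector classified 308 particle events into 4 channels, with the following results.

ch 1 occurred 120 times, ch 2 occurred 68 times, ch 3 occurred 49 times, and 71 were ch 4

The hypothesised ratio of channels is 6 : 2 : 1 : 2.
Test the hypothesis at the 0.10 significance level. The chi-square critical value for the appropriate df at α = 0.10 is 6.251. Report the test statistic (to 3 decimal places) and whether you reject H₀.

36.054; reject

Ratio total = 11. Expected counts: 308×6/11 = 168, 308×2/11 = 56, 308×1/11 = 28, 308×2/11 = 56.
cat         O        E   (O−E)²/E
ch 1      120      168    13.7143
ch 2       68       56     2.5714
ch 3       49       28    15.7500
ch 4       71       56     4.0179
Sum = 36.054
df = 3. Since 36.054 > 6.251, we reject H₀.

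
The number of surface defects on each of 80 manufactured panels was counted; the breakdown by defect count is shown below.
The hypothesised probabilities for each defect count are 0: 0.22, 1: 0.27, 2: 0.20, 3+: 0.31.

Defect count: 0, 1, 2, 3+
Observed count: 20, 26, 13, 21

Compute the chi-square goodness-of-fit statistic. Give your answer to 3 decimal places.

Expected counts E_i = n·p_i: 80×0.22 = 17.6, 80×0.27 = 21.6, 80×0.20 = 16, 80×0.31 = 24.8.
χ² = (20−17.6)²/17.6 + (26−21.6)²/21.6 + (13−16)²/16 + (21−24.8)²/24.8
   = 0.3273 + 0.8963 + 0.5625 + 0.5823
Sum = 2.368

2.368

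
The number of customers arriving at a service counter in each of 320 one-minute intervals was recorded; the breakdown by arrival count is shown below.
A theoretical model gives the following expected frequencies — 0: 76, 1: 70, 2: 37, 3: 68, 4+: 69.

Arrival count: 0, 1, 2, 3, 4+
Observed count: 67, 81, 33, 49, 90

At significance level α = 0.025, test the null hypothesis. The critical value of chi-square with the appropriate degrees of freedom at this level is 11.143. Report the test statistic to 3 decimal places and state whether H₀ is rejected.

14.927; reject

cat         O        E   (O−E)²/E
0          67       76     1.0658
1          81       70     1.7286
2          33       37     0.4324
3          49       68     5.3088
4+         90       69     6.3913
Sum = 14.927
df = 4. Since 14.927 > 11.143, we reject H₀.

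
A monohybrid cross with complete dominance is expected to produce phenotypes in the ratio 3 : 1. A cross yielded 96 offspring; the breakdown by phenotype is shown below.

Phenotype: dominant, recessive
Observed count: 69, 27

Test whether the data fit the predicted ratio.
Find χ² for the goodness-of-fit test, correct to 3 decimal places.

Ratio total = 4. Expected counts: 96×3/4 = 72, 96×1/4 = 24.
χ² = (69−72)²/72 + (27−24)²/24
   = 0.1250 + 0.3750
Sum = 0.500

0.500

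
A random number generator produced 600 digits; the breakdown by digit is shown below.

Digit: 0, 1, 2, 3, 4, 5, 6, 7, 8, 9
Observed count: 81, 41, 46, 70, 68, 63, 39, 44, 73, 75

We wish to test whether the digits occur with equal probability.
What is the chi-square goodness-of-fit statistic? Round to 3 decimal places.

Expected count for each of the 10 categories: 600/10 = 60.
χ² = (81−60)²/60 + (41−60)²/60 + (46−60)²/60 + (70−60)²/60 + (68−60)²/60 + (63−60)²/60 + (39−60)²/60 + (44−60)²/60 + (73−60)²/60 + (75−60)²/60
   = 7.3500 + 6.0167 + 3.2667 + 1.6667 + 1.0667 + 0.1500 + 7.3500 + 4.2667 + 2.8167 + 3.7500
Sum = 37.700

37.700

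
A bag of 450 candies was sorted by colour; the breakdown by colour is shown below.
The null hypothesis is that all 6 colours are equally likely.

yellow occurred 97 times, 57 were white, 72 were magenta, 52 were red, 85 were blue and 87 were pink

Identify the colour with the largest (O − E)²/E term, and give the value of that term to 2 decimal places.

Under H₀ each category has probability 1/6, so each expected count is 450/6 = 75.
χ² = (97−75)²/75 + (57−75)²/75 + (72−75)²/75 + (52−75)²/75 + (85−75)²/75 + (87−75)²/75
   = 6.453 + 4.320 + 0.120 + 7.053 + 1.333 + 1.920
The largest term is for red: 7.05.

red, 7.05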